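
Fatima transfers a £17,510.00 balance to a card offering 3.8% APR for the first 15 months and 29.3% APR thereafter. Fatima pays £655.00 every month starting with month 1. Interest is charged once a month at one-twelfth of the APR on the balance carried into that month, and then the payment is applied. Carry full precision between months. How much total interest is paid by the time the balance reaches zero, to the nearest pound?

£2,390

Promo months 1–15 at r₀ = 3.8%/12 = 0.00316667; months 16+ at r₁ = 29.3%/12 = 0.0244167.
After month 15: iterate B ← B·(1+r₀) − £655.00 for 15 months → £8,314.61.
Then at r₁ with £655.00/mo: n₂ = −ln(1 − r₁·B/P)/ln(1+r₁) ≈ 15.38 → 16 more payments.
Total paid = 30·£655.00 + £249.93 = £19,899.93; interest = £19,899.93 − £17,510.00 = £2,389.93.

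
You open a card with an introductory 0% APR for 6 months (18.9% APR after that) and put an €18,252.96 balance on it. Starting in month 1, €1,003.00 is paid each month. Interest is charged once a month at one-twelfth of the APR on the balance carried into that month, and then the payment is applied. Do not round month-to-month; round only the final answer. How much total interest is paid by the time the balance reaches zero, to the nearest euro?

€1,460

Promo months 1–6 at r₀ = 0%/12 = 0; months 7+ at r₁ = 18.9%/12 = 0.01575.
After month 6 (no interest yet): B = €18,252.96 − 6·€1,003.00 = €12,234.96.
Then at r₁ with €1,003.00/mo: n₂ = −ln(1 − r₁·B/P)/ln(1+r₁) ≈ 13.65 → 14 more payments.
Total paid = 19·€1,003.00 + €655.97 = €19,712.97; interest = €19,712.97 − €18,252.96 = €1,460.01.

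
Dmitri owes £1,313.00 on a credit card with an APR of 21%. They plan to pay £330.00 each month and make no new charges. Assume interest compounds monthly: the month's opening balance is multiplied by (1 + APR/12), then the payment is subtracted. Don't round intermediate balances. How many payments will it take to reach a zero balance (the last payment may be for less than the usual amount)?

Monthly rate r = 21%/12 = 1.75% = 0.0175.
Recurrence: B ← B·(1+r) − £330.00.
Month 1: interest £22.98; balance after payment £1,005.98.
Month 2: interest £17.60; balance after payment £693.58.
Month 3: interest £12.14; balance after payment £375.72.
Month 4: interest £6.58; balance after payment £52.29.
Month 5: interest £0.92; balance after payment £0.00.

5 payments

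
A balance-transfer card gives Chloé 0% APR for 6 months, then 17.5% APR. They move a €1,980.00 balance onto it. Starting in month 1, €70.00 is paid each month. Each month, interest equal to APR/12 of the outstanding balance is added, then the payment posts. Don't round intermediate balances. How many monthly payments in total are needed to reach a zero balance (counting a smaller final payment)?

Promo months 1–6 at r₀ = 0%/12 = 0; months 7+ at r₁ = 17.5%/12 = 0.0145833.
After month 6 (no interest yet): B = €1,980.00 − 6·€70.00 = €1,560.00.
Then at r₁ with €70.00/mo: n₂ = −ln(1 − r₁·B/P)/ln(1+r₁) ≈ 27.15 → 28 more payments.

34 payments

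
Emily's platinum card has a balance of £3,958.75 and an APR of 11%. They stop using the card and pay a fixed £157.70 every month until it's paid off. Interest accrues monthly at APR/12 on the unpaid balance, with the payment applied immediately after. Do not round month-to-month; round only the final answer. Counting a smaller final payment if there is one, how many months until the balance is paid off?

Monthly rate r = 11%/12 = 0.916667% = 0.00916667.
Recurrence: B ← B·(1+r) − £157.70.
Month 1: interest £36.29; balance after payment £3,837.34.
Month 2: interest £35.18; balance after payment £3,714.81.
Closed form: n = −ln(1 − rB₀/P)/ln(1+r) = −ln(0.76989)/ln(1.00917) ≈ 28.659, so the balance reaches zero during payment 29.

29 payments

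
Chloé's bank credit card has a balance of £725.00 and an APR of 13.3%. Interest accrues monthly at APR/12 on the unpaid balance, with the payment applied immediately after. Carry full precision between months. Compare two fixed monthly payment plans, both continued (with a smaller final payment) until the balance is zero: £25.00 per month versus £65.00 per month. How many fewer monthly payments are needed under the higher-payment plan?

24 fewer payments

Monthly rate r = 13.3%/12 = 1.10833% = 0.0110833.
At £25.00/mo: n = ⌈−ln(1 − rB₀/P)/ln(1+r)⌉ = 36 payments (last £4.48); total interest = total paid − £725.00 = £154.48.
At £65.00/mo: 12 payments (last £63.18); total interest £53.18.
Payments saved = 36 − 12 = 24.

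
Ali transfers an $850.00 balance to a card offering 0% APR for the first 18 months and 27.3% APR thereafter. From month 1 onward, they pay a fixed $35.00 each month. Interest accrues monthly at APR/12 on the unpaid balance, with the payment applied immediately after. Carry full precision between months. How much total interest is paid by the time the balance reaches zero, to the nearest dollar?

$20

Promo months 1–18 at r₀ = 0%/12 = 0; months 19+ at r₁ = 27.3%/12 = 0.02275.
After month 18 (no interest yet): B = $850.00 − 18·$35.00 = $220.00.
Then at r₁ with $35.00/mo: n₂ = −ln(1 − r₁·B/P)/ln(1+r₁) ≈ 6.86 → 7 more payments.
Total paid = 24·$35.00 + $30.15 = $870.15; interest = $870.15 − $850.00 = $20.15.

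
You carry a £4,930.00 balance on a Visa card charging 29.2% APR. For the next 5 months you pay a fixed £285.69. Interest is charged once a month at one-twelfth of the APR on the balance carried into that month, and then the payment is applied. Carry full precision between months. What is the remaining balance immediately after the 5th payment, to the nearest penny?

Monthly rate r = 29.2%/12 = 2.43333% = 0.0243333.
Each month: B ← B·(1+r) − £285.69.
Month 1: interest £119.96; balance after payment £4,764.27.
Month 2: interest £115.93; balance after payment £4,594.51.
Month 3: interest £111.80; balance after payment £4,420.62.
Month 4: interest £107.57; balance after payment £4,242.50.
Month 5: interest £103.23; balance after payment £4,060.05.

£4,060.05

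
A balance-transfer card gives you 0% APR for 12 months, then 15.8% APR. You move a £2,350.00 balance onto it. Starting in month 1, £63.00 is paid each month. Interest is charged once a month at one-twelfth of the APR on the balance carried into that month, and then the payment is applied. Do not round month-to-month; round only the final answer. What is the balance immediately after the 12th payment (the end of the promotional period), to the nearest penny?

£1,594.00

Promo months 1–12 at r₀ = 0%/12 = 0; months 13+ at r₁ = 15.8%/12 = 0.0131667.
After month 12 (no interest yet): B = £2,350.00 − 12·£63.00 = £1,594.00.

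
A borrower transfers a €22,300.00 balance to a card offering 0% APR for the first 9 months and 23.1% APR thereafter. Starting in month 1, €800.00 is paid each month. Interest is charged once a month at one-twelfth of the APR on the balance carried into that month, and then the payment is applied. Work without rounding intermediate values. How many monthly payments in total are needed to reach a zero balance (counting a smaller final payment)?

33 payments

Promo months 1–9 at r₀ = 0%/12 = 0; months 10+ at r₁ = 23.1%/12 = 0.01925.
After month 9 (no interest yet): B = €22,300.00 − 9·€800.00 = €15,100.00.
Then at r₁ with €800.00/mo: n₂ = −ln(1 − r₁·B/P)/ln(1+r₁) ≈ 23.68 → 24 more payments.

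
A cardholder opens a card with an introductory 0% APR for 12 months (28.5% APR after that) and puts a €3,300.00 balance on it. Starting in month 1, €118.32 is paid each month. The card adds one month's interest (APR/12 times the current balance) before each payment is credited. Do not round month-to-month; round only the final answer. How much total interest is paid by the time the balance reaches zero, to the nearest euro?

Promo months 1–12 at r₀ = 0%/12 = 0; months 13+ at r₁ = 28.5%/12 = 0.02375.
After month 12 (no interest yet): B = €3,300.00 − 12·€118.32 = €1,880.16.
Then at r₁ with €118.32/mo: n₂ = −ln(1 − r₁·B/P)/ln(1+r₁) ≈ 20.19 → 21 more payments.
Total paid = 32·€118.32 + €22.40 = €3,808.64; interest = €3,808.64 − €3,300.00 = €508.64.

€509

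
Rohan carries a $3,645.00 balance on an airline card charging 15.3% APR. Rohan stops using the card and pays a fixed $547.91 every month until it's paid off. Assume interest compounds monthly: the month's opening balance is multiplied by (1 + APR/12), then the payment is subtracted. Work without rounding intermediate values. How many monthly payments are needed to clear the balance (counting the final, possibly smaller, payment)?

7 months

Monthly rate r = 15.3%/12 = 1.275% = 0.01275.
Recurrence: B ← B·(1+r) − $547.91.
Month 1: interest $46.47; balance after payment $3,143.56.
Month 2: interest $40.08; balance after payment $2,635.73.
Closed form: n = −ln(1 − rB₀/P)/ln(1+r) = −ln(0.91518)/ln(1.01275) ≈ 6.996, so the balance reaches zero during payment 7.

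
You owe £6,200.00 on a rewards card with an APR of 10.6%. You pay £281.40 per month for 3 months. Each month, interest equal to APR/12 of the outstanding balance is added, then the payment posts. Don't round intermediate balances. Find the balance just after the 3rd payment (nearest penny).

£5,514.08

Monthly rate r = 10.6%/12 = 0.883333% = 0.00883333.
Each month: B ← B·(1+r) − £281.40.
Month 1: interest £54.77; balance after payment £5,973.37.
Month 2: interest £52.76; balance after payment £5,744.73.
Month 3: interest £50.75; balance after payment £5,514.08.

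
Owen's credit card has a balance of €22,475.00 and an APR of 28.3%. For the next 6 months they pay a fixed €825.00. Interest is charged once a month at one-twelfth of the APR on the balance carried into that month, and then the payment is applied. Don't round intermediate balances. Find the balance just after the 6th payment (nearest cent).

€20,597.53

Monthly rate r = 28.3%/12 = 2.35833% = 0.0235833.
Each month: B ← B·(1+r) − €825.00.
Month 1: interest €530.04; balance after payment €22,180.04.
Month 2: interest €523.08; balance after payment €21,878.11.
Month 3: interest €515.96; balance after payment €21,569.07.
Month 4: interest €508.67; balance after payment €21,252.74.
Month 5: interest €501.21; balance after payment €20,928.95.
Month 6: interest €493.57; balance after payment €20,597.53.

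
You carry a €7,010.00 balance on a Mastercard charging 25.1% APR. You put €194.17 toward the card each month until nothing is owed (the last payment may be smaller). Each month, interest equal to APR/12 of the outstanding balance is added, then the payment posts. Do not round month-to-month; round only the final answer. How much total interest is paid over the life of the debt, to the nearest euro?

€6,188

Monthly rate r = 25.1%/12 = 2.09167% = 0.0209167.
Payoff takes n = ⌈−ln(1 − rB₀/P)/ln(1+r)⌉ = ⌈67.972⌉ = 68 payments; the last is €188.72.
Total paid = 67·€194.17 + €188.72 = €13,198.11.
Total interest = total paid − principal = €13,198.11 − €7,010.00 = €6,188.11.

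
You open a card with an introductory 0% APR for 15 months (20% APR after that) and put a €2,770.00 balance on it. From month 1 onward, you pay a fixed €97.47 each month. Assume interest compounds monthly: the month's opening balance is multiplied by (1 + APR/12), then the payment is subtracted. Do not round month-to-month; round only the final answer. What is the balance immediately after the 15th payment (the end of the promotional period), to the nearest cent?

Promo months 1–15 at r₀ = 0%/12 = 0; months 16+ at r₁ = 20%/12 = 0.0166667.
After month 15 (no interest yet): B = €2,770.00 − 15·€97.47 = €1,307.95.

€1,307.95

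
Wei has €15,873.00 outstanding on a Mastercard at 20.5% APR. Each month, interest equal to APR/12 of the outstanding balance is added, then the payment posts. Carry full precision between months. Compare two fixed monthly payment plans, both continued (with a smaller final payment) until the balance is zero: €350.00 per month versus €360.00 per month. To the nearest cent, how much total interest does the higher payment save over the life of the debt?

€1,058.66

Monthly rate r = 20.5%/12 = 1.70833% = 0.0170833.
At €350.00/mo: n = ⌈−ln(1 − rB₀/P)/ln(1+r)⌉ = 88 payments (last €348.43); total interest = total paid − €15,873.00 = €14,925.43.
At €360.00/mo: 83 payments (last €219.77); total interest €13,866.77.
Interest saved = €14,925.43 − €13,866.77 = €1,058.66.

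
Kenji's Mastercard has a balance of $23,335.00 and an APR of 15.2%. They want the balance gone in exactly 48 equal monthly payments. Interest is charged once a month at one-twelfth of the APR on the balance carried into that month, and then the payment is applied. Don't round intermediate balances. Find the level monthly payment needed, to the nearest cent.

$651.80

Monthly rate r = 15.2%/12 = 1.26667% = 0.0126667.
Level-payment amortization: P = B₀·r / (1 − (1+r)^(−n)) = 23335.00·0.0126667 / (1 − 1.01267^(−48)).
Denominator 1 − (1+r)^(−48) = 0.453478453.
P = 295.577 / 0.453478453 ≈ 651.80.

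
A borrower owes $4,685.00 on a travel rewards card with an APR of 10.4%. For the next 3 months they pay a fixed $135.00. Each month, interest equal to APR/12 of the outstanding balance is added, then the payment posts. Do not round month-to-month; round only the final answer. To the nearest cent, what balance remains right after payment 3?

$4,399.35

Monthly rate r = 10.4%/12 = 0.866667% = 0.00866667.
Each month: B ← B·(1+r) − $135.00.
Month 1: interest $40.60; balance after payment $4,590.60.
Month 2: interest $39.79; balance after payment $4,495.39.
Month 3: interest $38.96; balance after payment $4,399.35.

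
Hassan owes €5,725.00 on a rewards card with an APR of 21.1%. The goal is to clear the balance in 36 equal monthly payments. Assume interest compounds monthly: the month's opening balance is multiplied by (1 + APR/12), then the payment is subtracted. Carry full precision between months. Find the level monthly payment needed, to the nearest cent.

€215.98

Monthly rate r = 21.1%/12 = 1.75833% = 0.0175833.
Level-payment amortization: P = B₀·r / (1 − (1+r)^(−n)) = 5725.00·0.0175833 / (1 − 1.01758^(−36)).
Denominator 1 − (1+r)^(−36) = 0.46607466.
P = 100.665 / 0.46607466 ≈ 215.98.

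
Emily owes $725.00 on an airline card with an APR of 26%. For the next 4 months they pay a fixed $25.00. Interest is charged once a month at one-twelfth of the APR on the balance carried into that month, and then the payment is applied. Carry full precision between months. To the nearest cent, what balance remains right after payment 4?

Monthly rate r = 26%/12 = 2.16667% = 0.0216667.
Each month: B ← B·(1+r) − $25.00.
Month 1: interest $15.71; balance after payment $715.71.
Month 2: interest $15.51; balance after payment $706.22.
Month 3: interest $15.30; balance after payment $696.52.
Month 4: interest $15.09; balance after payment $686.61.

$686.61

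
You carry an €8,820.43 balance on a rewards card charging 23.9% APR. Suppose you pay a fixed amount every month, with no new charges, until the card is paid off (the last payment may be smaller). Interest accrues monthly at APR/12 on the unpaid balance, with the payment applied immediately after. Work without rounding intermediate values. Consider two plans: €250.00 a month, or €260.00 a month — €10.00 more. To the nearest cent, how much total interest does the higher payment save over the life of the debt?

€532.42

Monthly rate r = 23.9%/12 = 1.99167% = 0.0199167.
At €250.00/mo: n = ⌈−ln(1 − rB₀/P)/ln(1+r)⌉ = 62 payments (last €127.61); total interest = total paid − €8,820.43 = €6,557.18.
At €260.00/mo: 58 payments (last €25.19); total interest €6,024.76.
Interest saved = €6,557.18 − €6,024.76 = €532.42.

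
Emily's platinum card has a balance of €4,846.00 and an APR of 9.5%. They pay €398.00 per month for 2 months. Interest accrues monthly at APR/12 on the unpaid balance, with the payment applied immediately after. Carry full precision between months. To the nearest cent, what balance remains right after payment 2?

Monthly rate r = 9.5%/12 = 0.791667% = 0.00791667.
Each month: B ← B·(1+r) − €398.00.
Month 1: interest €38.36; balance after payment €4,486.36.
Month 2: interest €35.52; balance after payment €4,123.88.

€4,123.88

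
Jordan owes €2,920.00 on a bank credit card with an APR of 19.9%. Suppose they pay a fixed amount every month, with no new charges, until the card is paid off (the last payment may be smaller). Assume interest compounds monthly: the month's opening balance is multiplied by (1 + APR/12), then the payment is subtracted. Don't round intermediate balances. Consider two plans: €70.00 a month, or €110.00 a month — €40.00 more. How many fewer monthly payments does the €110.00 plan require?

Monthly rate r = 19.9%/12 = 1.65833% = 0.0165833.
At €70.00/mo: n = ⌈−ln(1 − rB₀/P)/ln(1+r)⌉ = 72 payments (last €38.97); total interest = total paid − €2,920.00 = €2,088.97.
At €110.00/mo: 36 payments (last €30.55); total interest €960.55.
Payments saved = 72 − 36 = 36.

36 fewer payments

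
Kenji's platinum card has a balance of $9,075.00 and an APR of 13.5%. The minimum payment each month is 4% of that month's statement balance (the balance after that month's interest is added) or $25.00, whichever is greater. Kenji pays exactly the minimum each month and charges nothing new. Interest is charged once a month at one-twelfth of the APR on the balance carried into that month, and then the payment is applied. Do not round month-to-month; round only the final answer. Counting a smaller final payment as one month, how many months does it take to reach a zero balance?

120 months

Monthly rate r = 13.5%/12 = 1.125% = 0.01125.
While 4% of the post-interest balance exceeds $25.00, each month B ← (B·(1+r))·(1 − 0.04), i.e. B shrinks by the factor (1+r)·0.96 = 0.9708.
This holds for months 1–91. Entering month 92 the balance is $611.86; 4% of the post-interest balance is now below $25.00, so the flat $25.00 minimum applies from here.
From month 92 a fixed $25.00 at rate r clears $611.86 in 29 more payments. Total: 91 + 29 = 120 months.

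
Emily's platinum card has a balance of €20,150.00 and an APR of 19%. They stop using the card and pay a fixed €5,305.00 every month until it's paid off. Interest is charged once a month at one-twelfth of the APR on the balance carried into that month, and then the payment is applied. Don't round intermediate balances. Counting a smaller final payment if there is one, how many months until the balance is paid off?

Monthly rate r = 19%/12 = 1.58333% = 0.0158333.
Recurrence: B ← B·(1+r) − €5,305.00.
Month 1: interest €319.04; balance after payment €15,164.04.
Month 2: interest €240.10; balance after payment €10,099.14.
Month 3: interest €159.90; balance after payment €4,954.04.
Month 4: interest €78.44; balance after payment €0.00.

4 payments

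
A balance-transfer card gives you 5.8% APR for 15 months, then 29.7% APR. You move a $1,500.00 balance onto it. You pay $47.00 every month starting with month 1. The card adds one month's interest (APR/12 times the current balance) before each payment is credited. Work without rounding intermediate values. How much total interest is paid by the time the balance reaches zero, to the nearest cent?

$407.80

Promo months 1–15 at r₀ = 5.8%/12 = 0.00483333; months 16+ at r₁ = 29.7%/12 = 0.02475.
After month 15: iterate B ← B·(1+r₀) − $47.00 for 15 months → $883.15.
Then at r₁ with $47.00/mo: n₂ = −ln(1 − r₁·B/P)/ln(1+r₁) ≈ 25.59 → 26 more payments.
Total paid = 40·$47.00 + $27.80 = $1,907.80; interest = $1,907.80 − $1,500.00 = $407.80.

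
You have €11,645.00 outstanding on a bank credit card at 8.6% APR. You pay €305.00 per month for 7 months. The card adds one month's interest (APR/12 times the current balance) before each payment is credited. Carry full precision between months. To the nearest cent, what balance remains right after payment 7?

€10,060.45

Monthly rate r = 8.6%/12 = 0.716667% = 0.00716667.
Each month: B ← B·(1+r) − €305.00.
Month 1: interest €83.46; balance after payment €11,423.46.
Month 2: interest €81.87; balance after payment €11,200.32.
Month 3: interest €80.27; balance after payment €10,975.59.
Month 4: interest €78.66; balance after payment €10,749.25.
Month 5: interest €77.04; balance after payment €10,521.29.
Month 6: interest €75.40; balance after payment €10,291.69.
Month 7: interest €73.76; balance after payment €10,060.45.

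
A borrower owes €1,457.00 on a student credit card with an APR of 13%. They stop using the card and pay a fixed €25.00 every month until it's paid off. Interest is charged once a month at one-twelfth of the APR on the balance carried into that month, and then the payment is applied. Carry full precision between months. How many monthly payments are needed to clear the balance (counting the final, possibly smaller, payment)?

93 months

Monthly rate r = 13%/12 = 1.08333% = 0.0108333.
Recurrence: B ← B·(1+r) − €25.00.
Month 1: interest €15.78; balance after payment €1,447.78.
Month 2: interest €15.68; balance after payment €1,438.47.
Closed form: n = −ln(1 − rB₀/P)/ln(1+r) = −ln(0.36863)/ln(1.01083) ≈ 92.617, so the balance reaches zero during payment 93.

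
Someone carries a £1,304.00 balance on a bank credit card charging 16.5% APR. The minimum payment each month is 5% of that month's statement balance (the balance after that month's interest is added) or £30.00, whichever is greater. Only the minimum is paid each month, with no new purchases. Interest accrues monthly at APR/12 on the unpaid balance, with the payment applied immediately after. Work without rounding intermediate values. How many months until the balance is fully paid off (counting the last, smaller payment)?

45 months

Monthly rate r = 16.5%/12 = 1.375% = 0.01375.
While 5% of the post-interest balance exceeds £30.00, each month B ← (B·(1+r))·(1 − 0.05), i.e. B shrinks by the factor (1+r)·0.95 = 0.96306.
This holds for months 1–21. Entering month 22 the balance is £591.59; 5% of the post-interest balance is now below £30.00, so the flat £30.00 minimum applies from here.
From month 22 a fixed £30.00 at rate r clears £591.59 in 24 more payments. Total: 21 + 24 = 45 months.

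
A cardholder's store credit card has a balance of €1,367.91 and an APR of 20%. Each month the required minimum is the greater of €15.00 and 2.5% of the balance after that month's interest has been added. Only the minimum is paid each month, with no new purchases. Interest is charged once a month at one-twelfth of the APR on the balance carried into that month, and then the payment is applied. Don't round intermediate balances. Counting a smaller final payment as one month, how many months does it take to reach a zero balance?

161 months

Monthly rate r = 20%/12 = 1.66667% = 0.0166667.
While 2.5% of the post-interest balance exceeds €15.00, each month B ← (B·(1+r))·(1 − 0.025), i.e. B shrinks by the factor (1+r)·0.975 = 0.99125.
This holds for months 1–96. Entering month 97 the balance is €588.36; 2.5% of the post-interest balance is now below €15.00, so the flat €15.00 minimum applies from here.
From month 97 a fixed €15.00 at rate r clears €588.36 in 65 more payments. Total: 96 + 65 = 161 months.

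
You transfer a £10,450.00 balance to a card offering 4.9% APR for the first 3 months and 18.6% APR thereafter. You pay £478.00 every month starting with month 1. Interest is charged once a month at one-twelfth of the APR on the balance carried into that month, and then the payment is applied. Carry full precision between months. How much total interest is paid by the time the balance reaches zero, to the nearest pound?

£1,907

Promo months 1–3 at r₀ = 4.9%/12 = 0.00408333; months 4+ at r₁ = 18.6%/12 = 0.0155.
After month 3: iterate B ← B·(1+r₀) − £478.00 for 3 months → £9,138.67.
Then at r₁ with £478.00/mo: n₂ = −ln(1 − r₁·B/P)/ln(1+r₁) ≈ 22.85 → 23 more payments.
Total paid = 25·£478.00 + £406.72 = £12,356.72; interest = £12,356.72 − £10,450.00 = £1,906.72.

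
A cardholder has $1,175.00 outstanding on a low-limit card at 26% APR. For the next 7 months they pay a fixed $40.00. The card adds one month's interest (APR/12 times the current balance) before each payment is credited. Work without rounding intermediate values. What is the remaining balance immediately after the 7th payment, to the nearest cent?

$1,066.35

Monthly rate r = 26%/12 = 2.16667% = 0.0216667.
Each month: B ← B·(1+r) − $40.00.
Month 1: interest $25.46; balance after payment $1,160.46.
Month 2: interest $25.14; balance after payment $1,145.60.
Month 3: interest $24.82; balance after payment $1,130.42.
Month 4: interest $24.49; balance after payment $1,114.92.
Month 5: interest $24.16; balance after payment $1,099.07.
Month 6: interest $23.81; balance after payment $1,082.89.
Month 7: interest $23.46; balance after payment $1,066.35.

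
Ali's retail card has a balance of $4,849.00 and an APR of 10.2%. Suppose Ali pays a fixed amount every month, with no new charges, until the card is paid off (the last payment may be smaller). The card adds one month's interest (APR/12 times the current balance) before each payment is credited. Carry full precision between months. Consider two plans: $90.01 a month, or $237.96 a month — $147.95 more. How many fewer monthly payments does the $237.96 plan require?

Monthly rate r = 10.2%/12 = 0.85% = 0.0085.
At $90.01/mo: n = ⌈−ln(1 − rB₀/P)/ln(1+r)⌉ = 73 payments (last $31.03); total interest = total paid − $4,849.00 = $1,662.75.
At $237.96/mo: 23 payments (last $112.48); total interest $498.60.
Payments saved = 73 − 23 = 50.

50 fewer payments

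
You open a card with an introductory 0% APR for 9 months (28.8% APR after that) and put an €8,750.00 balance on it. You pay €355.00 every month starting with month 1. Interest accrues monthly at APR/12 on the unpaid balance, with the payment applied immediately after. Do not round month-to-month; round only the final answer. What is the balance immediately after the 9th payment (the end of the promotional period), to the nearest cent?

Promo months 1–9 at r₀ = 0%/12 = 0; months 10+ at r₁ = 28.8%/12 = 0.024.
After month 9 (no interest yet): B = €8,750.00 − 9·€355.00 = €5,555.00.

€5,555.00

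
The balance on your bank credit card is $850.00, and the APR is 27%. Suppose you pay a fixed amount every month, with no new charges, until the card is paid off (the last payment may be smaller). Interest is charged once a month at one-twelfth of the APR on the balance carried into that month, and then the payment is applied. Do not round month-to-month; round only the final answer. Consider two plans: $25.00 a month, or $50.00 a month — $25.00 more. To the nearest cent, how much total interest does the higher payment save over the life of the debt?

Monthly rate r = 27%/12 = 2.25% = 0.0225.
At $25.00/mo: n = ⌈−ln(1 − rB₀/P)/ln(1+r)⌉ = 66 payments (last $2.13); total interest = total paid − $850.00 = $777.13.
At $50.00/mo: 22 payments (last $33.41); total interest $233.41.
Interest saved = $777.13 − $233.41 = $543.72.

$543.72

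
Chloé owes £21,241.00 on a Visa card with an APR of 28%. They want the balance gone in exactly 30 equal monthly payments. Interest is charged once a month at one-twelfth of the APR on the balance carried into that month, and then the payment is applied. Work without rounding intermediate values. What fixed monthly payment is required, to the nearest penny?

Monthly rate r = 28%/12 = 2.33333% = 0.0233333.
Level-payment amortization: P = B₀·r / (1 − (1+r)^(−n)) = 21241.00·0.0233333 / (1 − 1.02333^(−30)).
Denominator 1 − (1+r)^(−30) = 0.49940515.
P = 495.623 / 0.49940515 ≈ 992.43.

£992.43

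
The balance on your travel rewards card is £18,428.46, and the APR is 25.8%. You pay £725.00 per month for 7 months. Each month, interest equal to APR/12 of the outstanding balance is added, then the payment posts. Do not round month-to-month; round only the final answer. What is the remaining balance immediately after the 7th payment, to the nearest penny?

£15,973.06

Monthly rate r = 25.8%/12 = 2.15% = 0.0215.
Each month: B ← B·(1+r) − £725.00.
Month 1: interest £396.21; balance after payment £18,099.67.
Month 2: interest £389.14; balance after payment £17,763.81.
Month 3: interest £381.92; balance after payment £17,420.74.
Month 4: interest £374.55; balance after payment £17,070.28.
Month 5: interest £367.01; balance after payment £16,712.29.
Month 6: interest £359.31; balance after payment £16,346.61.
Month 7: interest £351.45; balance after payment £15,973.06.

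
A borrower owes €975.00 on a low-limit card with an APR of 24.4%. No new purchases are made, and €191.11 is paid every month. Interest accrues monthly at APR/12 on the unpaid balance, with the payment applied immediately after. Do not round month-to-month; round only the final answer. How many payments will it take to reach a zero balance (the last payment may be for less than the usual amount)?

6 months

Monthly rate r = 24.4%/12 = 2.03333% = 0.0203333.
Recurrence: B ← B·(1+r) − €191.11.
Month 1: interest €19.82; balance after payment €803.72.
Month 2: interest €16.34; balance after payment €628.95.
Month 3: interest €12.79; balance after payment €450.63.
Month 4: interest €9.16; balance after payment €268.68.
Month 5: interest €5.46; balance after payment €83.03.
Month 6: interest €1.69; balance after payment €0.00.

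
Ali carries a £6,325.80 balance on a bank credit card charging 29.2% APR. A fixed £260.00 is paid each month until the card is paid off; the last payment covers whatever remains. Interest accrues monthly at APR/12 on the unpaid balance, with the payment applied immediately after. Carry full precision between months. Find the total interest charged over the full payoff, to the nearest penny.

Monthly rate r = 29.2%/12 = 2.43333% = 0.0243333.
Payoff takes n = ⌈−ln(1 − rB₀/P)/ln(1+r)⌉ = ⌈37.291⌉ = 38 payments; the last is £76.43.
Total paid = 37·£260.00 + £76.43 = £9,696.43.
Total interest = total paid − principal = £9,696.43 − £6,325.80 = £3,370.63.

£3,370.63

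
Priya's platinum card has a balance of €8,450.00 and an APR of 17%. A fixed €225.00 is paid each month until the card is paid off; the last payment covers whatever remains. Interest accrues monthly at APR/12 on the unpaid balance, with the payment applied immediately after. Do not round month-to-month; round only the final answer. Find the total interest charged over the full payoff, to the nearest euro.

Monthly rate r = 17%/12 = 1.41667% = 0.0141667.
Payoff takes n = ⌈−ln(1 − rB₀/P)/ln(1+r)⌉ = ⌈53.981⌉ = 54 payments; the last is €220.78.
Total paid = 53·€225.00 + €220.78 = €12,145.78.
Total interest = total paid − principal = €12,145.78 − €8,450.00 = €3,695.78.

€3,696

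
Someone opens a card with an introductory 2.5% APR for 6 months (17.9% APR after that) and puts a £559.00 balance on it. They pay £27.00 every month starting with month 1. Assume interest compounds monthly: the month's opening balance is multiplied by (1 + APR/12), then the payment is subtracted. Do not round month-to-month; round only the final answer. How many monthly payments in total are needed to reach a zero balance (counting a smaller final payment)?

Promo months 1–6 at r₀ = 2.5%/12 = 0.00208333; months 7+ at r₁ = 17.9%/12 = 0.0149167.
After month 6: iterate B ← B·(1+r₀) − £27.00 for 6 months → £403.18.
Then at r₁ with £27.00/mo: n₂ = −ln(1 − r₁·B/P)/ln(1+r₁) ≈ 17.02 → 18 more payments.

24 payments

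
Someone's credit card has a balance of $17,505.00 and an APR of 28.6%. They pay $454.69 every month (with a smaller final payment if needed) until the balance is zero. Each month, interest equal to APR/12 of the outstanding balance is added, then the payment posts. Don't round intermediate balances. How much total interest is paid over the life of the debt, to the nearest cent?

$30,671.34

Monthly rate r = 28.6%/12 = 2.38333% = 0.0238333.
Payoff takes n = ⌈−ln(1 − rB₀/P)/ln(1+r)⌉ = ⌈105.954⌉ = 106 payments; the last is $433.89.
Total paid = 105·$454.69 + $433.89 = $48,176.34.
Total interest = total paid − principal = $48,176.34 − $17,505.00 = $30,671.34.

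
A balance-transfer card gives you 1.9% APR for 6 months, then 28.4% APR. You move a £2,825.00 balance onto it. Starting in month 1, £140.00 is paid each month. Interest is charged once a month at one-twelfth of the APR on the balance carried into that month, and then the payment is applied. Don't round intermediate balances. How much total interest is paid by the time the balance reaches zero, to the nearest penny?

Promo months 1–6 at r₀ = 1.9%/12 = 0.00158333; months 7+ at r₁ = 28.4%/12 = 0.0236667.
After month 6: iterate B ← B·(1+r₀) − £140.00 for 6 months → £2,008.61.
Then at r₁ with £140.00/mo: n₂ = −ln(1 − r₁·B/P)/ln(1+r₁) ≈ 17.73 → 18 more payments.
Total paid = 23·£140.00 + £103.20 = £3,323.20; interest = £3,323.20 − £2,825.00 = £498.20.

£498.20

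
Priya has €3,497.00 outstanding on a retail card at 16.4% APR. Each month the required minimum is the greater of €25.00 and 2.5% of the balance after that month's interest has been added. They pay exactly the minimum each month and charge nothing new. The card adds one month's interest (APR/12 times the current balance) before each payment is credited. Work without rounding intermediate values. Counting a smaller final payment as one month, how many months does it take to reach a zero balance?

Monthly rate r = 16.4%/12 = 1.36667% = 0.0136667.
While 2.5% of the post-interest balance exceeds €25.00, each month B ← (B·(1+r))·(1 − 0.025), i.e. B shrinks by the factor (1+r)·0.975 = 0.98833.
This holds for months 1–108. Entering month 109 the balance is €983.72; 2.5% of the post-interest balance is now below €25.00, so the flat €25.00 minimum applies from here.
From month 109 a fixed €25.00 at rate r clears €983.72 in 57 more payments. Total: 108 + 57 = 165 months.

165 months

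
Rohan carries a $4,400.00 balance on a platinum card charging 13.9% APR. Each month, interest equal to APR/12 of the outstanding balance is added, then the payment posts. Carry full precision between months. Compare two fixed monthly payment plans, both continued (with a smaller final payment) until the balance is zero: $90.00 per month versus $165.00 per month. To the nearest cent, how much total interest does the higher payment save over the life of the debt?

Monthly rate r = 13.9%/12 = 1.15833% = 0.0115833.
At $90.00/mo: n = ⌈−ln(1 − rB₀/P)/ln(1+r)⌉ = 73 payments (last $48.48); total interest = total paid − $4,400.00 = $2,128.48.
At $165.00/mo: 33 payments (last $13.23); total interest $893.23.
Interest saved = $2,128.48 − $893.23 = $1,235.25.

$1,235.25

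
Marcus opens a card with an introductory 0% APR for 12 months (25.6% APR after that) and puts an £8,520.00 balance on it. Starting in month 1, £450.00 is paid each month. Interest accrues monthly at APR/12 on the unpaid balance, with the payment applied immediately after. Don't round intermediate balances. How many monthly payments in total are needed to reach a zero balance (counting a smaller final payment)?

20 payments

Promo months 1–12 at r₀ = 0%/12 = 0; months 13+ at r₁ = 25.6%/12 = 0.0213333.
After month 12 (no interest yet): B = £8,520.00 − 12·£450.00 = £3,120.00.
Then at r₁ with £450.00/mo: n₂ = −ln(1 − r₁·B/P)/ln(1+r₁) ≈ 7.58 → 8 more payments.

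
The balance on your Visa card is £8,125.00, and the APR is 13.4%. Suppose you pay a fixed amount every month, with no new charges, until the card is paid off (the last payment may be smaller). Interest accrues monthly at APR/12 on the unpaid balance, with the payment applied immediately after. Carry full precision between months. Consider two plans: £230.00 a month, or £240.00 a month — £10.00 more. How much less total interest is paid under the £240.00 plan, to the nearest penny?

£127.02

Monthly rate r = 13.4%/12 = 1.11667% = 0.0111667.
At £230.00/mo: n = ⌈−ln(1 − rB₀/P)/ln(1+r)⌉ = 46 payments (last £40.44); total interest = total paid − £8,125.00 = £2,265.44.
At £240.00/mo: 43 payments (last £183.42); total interest £2,138.42.
Interest saved = £2,265.44 − £2,138.42 = £127.02.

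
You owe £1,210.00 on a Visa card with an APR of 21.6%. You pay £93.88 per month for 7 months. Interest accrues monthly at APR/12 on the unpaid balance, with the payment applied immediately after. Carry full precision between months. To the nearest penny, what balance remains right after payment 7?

Monthly rate r = 21.6%/12 = 1.8% = 0.018.
Each month: B ← B·(1+r) − £93.88.
Month 1: interest £21.78; balance after payment £1,137.90.
Month 2: interest £20.48; balance after payment £1,064.50.
Month 3: interest £19.16; balance after payment £989.78.
Month 4: interest £17.82; balance after payment £913.72.
Month 5: interest £16.45; balance after payment £836.29.
Month 6: interest £15.05; balance after payment £757.46.
Month 7: interest £13.63; balance after payment £677.21.

£677.21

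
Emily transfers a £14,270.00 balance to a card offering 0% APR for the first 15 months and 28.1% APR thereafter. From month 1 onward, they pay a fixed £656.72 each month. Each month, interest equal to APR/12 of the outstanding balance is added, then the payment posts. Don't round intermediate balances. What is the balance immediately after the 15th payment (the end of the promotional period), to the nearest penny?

Promo months 1–15 at r₀ = 0%/12 = 0; months 16+ at r₁ = 28.1%/12 = 0.0234167.
After month 15 (no interest yet): B = £14,270.00 − 15·£656.72 = £4,419.20.

£4,419.20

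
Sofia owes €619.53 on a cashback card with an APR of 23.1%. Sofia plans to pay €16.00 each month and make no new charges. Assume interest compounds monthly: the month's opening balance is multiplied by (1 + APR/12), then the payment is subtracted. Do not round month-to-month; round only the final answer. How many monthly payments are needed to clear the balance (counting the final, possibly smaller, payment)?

72 months

Monthly rate r = 23.1%/12 = 1.925% = 0.01925.
Recurrence: B ← B·(1+r) − €16.00.
Month 1: interest €11.93; balance after payment €615.46.
Month 2: interest €11.85; balance after payment €611.30.
Closed form: n = −ln(1 − rB₀/P)/ln(1+r) = −ln(0.25463)/ln(1.01925) ≈ 71.744, so the balance reaches zero during payment 72.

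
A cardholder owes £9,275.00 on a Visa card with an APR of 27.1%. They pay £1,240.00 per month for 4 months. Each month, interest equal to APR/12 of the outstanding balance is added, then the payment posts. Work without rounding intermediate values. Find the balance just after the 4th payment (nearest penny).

Monthly rate r = 27.1%/12 = 2.25833% = 0.0225833.
Each month: B ← B·(1+r) − £1,240.00.
Month 1: interest £209.46; balance after payment £8,244.46.
Month 2: interest £186.19; balance after payment £7,190.65.
Month 3: interest £162.39; balance after payment £6,113.04.
Month 4: interest £138.05; balance after payment £5,011.09.

£5,011.09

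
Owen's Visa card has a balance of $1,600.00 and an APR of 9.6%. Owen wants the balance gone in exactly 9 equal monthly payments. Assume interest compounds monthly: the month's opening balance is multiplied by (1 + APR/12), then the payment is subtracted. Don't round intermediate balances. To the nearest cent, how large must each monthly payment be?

Monthly rate r = 9.6%/12 = 0.8% = 0.008.
Level-payment amortization: P = B₀·r / (1 − (1+r)^(−n)) = 1600.00·0.008 / (1 − 1.008^(−9)).
Denominator 1 − (1+r)^(−9) = 0.0692024939.
P = 12.8 / 0.0692024939 ≈ 184.96.

$184.96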